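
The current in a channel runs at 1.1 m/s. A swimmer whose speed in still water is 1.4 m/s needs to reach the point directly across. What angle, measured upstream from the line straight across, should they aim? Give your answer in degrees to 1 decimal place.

51.8°

To cancel the current, the upstream component of the swimmer's velocity must equal the flow: 1.4 sin θ = 1.1.
sin θ = 1.1 / 1.4 = 0.7857.
θ = arcsin(0.7857) = 51.787°.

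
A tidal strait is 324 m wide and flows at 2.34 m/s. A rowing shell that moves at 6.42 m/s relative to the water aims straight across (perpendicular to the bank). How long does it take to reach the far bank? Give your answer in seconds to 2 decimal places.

50.47 s

The component of the rowing shell's velocity perpendicular to the bank is 6.42 m/s.
The flow acts along the bank and has no component across it.
Time = 324 / 6.420 = 50.467 s.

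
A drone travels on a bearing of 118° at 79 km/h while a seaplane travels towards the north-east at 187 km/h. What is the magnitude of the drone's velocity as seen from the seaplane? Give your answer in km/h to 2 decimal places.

Taking east as x and north as y: drone velocity = (69.753, -37.088) km/h; seaplane velocity = (132.229, 132.229) km/h.
Velocity of drone relative to seaplane = (69.753, -37.088) − (132.229, 132.229) = (-62.476, -169.317) km/h.
Magnitude = |(-62.476, -169.317)| = 180.476 km/h.

180.48 km/h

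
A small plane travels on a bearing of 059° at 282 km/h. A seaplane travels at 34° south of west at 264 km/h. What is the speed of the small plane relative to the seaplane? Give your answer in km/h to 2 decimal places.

545.81 km/h

Taking east as x and north as y: small plane velocity = (241.721, 145.241) km/h; seaplane velocity = (-218.866, -147.627) km/h.
Velocity of small plane relative to seaplane = (241.721, 145.241) − (-218.866, -147.627) = (460.587, 292.868) km/h.
Magnitude = |(460.587, 292.868)| = 545.813 km/h.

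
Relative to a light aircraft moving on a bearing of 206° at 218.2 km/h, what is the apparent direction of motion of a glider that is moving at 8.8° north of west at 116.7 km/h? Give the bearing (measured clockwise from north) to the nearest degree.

Taking east as x and north as y: glider velocity = (-115.326, 17.853) km/h; light aircraft velocity = (-95.653, -196.117) km/h.
Velocity of glider relative to light aircraft = (-115.326, 17.853) − (-95.653, -196.117) = (-19.674, 213.970) km/h.
Bearing = atan2(-19.67, 213.97) = 354.75° clockwise from north.

355°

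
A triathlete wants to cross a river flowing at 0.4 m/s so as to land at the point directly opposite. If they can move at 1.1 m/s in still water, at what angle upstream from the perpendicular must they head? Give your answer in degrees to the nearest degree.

To cancel the current, the upstream component of the triathlete's velocity must equal the flow: 1.1 sin θ = 0.4.
sin θ = 0.4 / 1.1 = 0.3636.
θ = arcsin(0.3636) = 21.324°.

21°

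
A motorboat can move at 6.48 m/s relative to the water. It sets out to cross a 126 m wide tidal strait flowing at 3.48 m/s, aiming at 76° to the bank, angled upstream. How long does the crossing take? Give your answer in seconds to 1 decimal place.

20.0 s

The component of the motorboat's velocity perpendicular to the bank is 6.48 × sin 76° = 6.288 m/s.
The current is parallel to the bank, so it does not affect the crossing time.
Time = 126 / 6.288 = 20.040 s.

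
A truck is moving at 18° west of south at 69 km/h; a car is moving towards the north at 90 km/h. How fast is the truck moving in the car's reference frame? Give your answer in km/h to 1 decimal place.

157.1 km/h

Taking east as x and north as y: truck velocity = (-21.322, -65.623) km/h; car velocity = (0.000, 90.000) km/h.
Velocity of truck relative to car = (-21.322, -65.623) − (0.000, 90.000) = (-21.322, -155.623) km/h.
Magnitude = |(-21.322, -155.623)| = 157.077 km/h.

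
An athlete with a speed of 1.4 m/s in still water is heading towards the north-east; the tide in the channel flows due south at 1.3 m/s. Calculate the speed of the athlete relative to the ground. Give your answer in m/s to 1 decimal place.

1.0 m/s

Taking east as x and north as y: velocity relative to the water = (0.990, 0.990) m/s; the water relative to ground = (0.000, -1.300) m/s.
Velocity relative to ground = (0.990, 0.990) + (0.000, -1.300) = (0.990, -0.310) m/s.
Speed = |(0.990, -0.310)| = 1.037 m/s.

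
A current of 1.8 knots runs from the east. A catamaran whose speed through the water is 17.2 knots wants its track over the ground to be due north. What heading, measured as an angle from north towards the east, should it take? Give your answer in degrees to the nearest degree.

The current pushes perpendicular to the desired track; the heading must have a component into the current equal to 1.8 knots: 17.2 sin θ = 1.8.
sin θ = 0.1047, so θ = 6.007°.

6°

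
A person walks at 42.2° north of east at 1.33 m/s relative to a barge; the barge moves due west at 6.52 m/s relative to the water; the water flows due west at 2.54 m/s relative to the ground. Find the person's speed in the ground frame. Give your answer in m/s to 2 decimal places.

8.12 m/s

In east/north components (m/s): person relative to barge = (0.985, 0.893); barge relative to water = (-6.520, 0.000); water relative to ground = (-2.540, 0.000).
Sum = (-8.075, 0.893) m/s.
Speed = |(-8.075, 0.893)| = 8.124 m/s.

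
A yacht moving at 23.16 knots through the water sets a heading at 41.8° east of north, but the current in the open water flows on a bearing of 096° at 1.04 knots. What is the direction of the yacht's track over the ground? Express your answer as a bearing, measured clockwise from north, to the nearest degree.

Taking east as x and north as y: velocity relative to the water = (15.437, 17.265) knots; the water relative to ground = (1.034, -0.109) knots.
Velocity relative to ground = (15.437, 17.265) + (1.034, -0.109) = (16.471, 17.157) knots.
Bearing = atan2(16.47, 17.16) = 43.83° clockwise from north.

044°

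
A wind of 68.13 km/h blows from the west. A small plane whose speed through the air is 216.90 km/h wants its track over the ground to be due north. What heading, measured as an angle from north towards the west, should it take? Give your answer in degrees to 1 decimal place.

The wind pushes perpendicular to the desired track; the heading must have a component into the wind equal to 68.13 km/h: 216.90 sin θ = 68.13.
sin θ = 0.3141, so θ = 18.307°.

18.3°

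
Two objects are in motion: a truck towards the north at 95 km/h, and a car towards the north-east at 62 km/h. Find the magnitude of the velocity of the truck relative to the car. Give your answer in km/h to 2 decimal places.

67.37 km/h

Taking east as x and north as y: truck velocity = (0.000, 95.000) km/h; car velocity = (43.841, 43.841) km/h.
Velocity of truck relative to car = (0.000, 95.000) − (43.841, 43.841) = (-43.841, 51.159) km/h.
Magnitude = |(-43.841, 51.159)| = 67.374 km/h.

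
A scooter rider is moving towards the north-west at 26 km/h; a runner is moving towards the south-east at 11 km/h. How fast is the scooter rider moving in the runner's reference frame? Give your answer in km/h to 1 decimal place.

37.0 km/h

Taking east as x and north as y: scooter rider velocity = (-18.385, 18.385) km/h; runner velocity = (7.778, -7.778) km/h.
Velocity of scooter rider relative to runner = (-18.385, 18.385) − (7.778, -7.778) = (-26.163, 26.163) km/h.
Magnitude = |(-26.163, 26.163)| = 37.000 km/h.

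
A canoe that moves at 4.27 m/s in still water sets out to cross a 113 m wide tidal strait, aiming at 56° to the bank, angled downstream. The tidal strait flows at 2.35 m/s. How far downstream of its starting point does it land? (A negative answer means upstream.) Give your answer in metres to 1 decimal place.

Perpendicular speed = 3.540 m/s; crossing time = 113 / 3.540 = 31.921 s.
Net downstream speed = 4.738 m/s.
Drift = 4.738 × 31.921 = 151.234 m (downstream).

151.2 m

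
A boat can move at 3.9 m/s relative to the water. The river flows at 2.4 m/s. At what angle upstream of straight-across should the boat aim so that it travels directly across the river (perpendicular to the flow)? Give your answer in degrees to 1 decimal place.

38.0°

To cancel the current, the upstream component of the boat's velocity must equal the flow: 3.9 sin θ = 2.4.
sin θ = 2.4 / 3.9 = 0.6154.
θ = arcsin(0.6154) = 37.980°.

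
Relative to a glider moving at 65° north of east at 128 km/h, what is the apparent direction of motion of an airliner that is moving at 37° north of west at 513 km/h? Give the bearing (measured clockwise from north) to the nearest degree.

293°

Taking east as x and north as y: airliner velocity = (-409.700, 308.731) km/h; glider velocity = (54.095, 116.007) km/h.
Velocity of airliner relative to glider = (-409.700, 308.731) − (54.095, 116.007) = (-463.795, 192.724) km/h.
Bearing = atan2(-463.80, 192.72) = 292.56° clockwise from north.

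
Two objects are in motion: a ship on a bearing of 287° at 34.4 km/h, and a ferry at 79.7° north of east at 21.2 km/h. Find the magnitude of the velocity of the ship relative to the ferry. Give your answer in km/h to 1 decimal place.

Taking east as x and north as y: ship velocity = (-32.897, 10.058) km/h; ferry velocity = (3.791, 20.858) km/h.
Velocity of ship relative to ferry = (-32.897, 10.058) − (3.791, 20.858) = (-36.687, -10.801) km/h.
Magnitude = |(-36.687, -10.801)| = 38.244 km/h.

38.2 km/h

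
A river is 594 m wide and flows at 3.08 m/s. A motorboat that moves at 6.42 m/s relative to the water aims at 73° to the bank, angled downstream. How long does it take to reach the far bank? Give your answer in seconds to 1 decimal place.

96.8 s

The component of the motorboat's velocity perpendicular to the bank is 6.42 × sin 73° = 6.139 m/s.
The current is parallel to the bank, so it does not affect the crossing time.
Time = 594 / 6.139 = 96.751 s.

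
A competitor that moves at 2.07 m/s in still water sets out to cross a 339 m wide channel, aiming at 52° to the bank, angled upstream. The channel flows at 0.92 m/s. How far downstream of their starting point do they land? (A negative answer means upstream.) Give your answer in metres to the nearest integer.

-74 m

Perpendicular speed = 1.631 m/s; crossing time = 339 / 1.631 = 207.825 s.
Net downstream speed = -0.354 m/s.
Drift = -0.354 × 207.825 = -73.657 m (upstream).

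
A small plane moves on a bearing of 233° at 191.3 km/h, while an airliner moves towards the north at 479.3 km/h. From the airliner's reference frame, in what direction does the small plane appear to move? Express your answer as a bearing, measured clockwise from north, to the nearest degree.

194°

Taking east as x and north as y: small plane velocity = (-152.779, -115.127) km/h; airliner velocity = (0.000, 479.300) km/h.
Velocity of small plane relative to airliner = (-152.779, -115.127) − (0.000, 479.300) = (-152.779, -594.427) km/h.
Bearing = atan2(-152.78, -594.43) = 194.41° clockwise from north.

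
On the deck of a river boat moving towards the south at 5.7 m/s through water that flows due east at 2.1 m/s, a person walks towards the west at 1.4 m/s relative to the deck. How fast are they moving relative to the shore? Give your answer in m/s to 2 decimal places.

5.74 m/s

In east/north components (m/s): person relative to river boat = (-1.400, 0.000); river boat relative to water = (0.000, -5.700); water relative to ground = (2.100, 0.000).
Sum = (0.700, -5.700) m/s.
Speed = |(0.700, -5.700)| = 5.743 m/s.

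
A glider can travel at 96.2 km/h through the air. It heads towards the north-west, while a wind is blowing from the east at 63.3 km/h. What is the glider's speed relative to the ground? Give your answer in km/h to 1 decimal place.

Taking east as x and north as y: velocity relative to the air = (-68.024, 68.024) km/h; the air relative to ground = (-63.300, 0.000) km/h.
Velocity relative to ground = (-68.024, 68.024) + (-63.300, 0.000) = (-131.324, 68.024) km/h.
Speed = |(-131.324, 68.024)| = 147.896 km/h.

147.9 km/h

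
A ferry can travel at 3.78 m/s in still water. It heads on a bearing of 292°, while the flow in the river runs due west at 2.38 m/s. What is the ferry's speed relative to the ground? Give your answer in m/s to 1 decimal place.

6.1 m/s

Taking east as x and north as y: velocity relative to the water = (-3.505, 1.416) m/s; the water relative to ground = (-2.380, 0.000) m/s.
Velocity relative to ground = (-3.505, 1.416) + (-2.380, 0.000) = (-5.885, 1.416) m/s.
Speed = |(-5.885, 1.416)| = 6.053 m/s.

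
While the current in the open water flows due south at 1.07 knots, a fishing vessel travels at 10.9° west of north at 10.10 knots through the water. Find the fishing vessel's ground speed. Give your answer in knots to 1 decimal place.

9.1 knots

Taking east as x and north as y: velocity relative to the water = (-1.910, 9.918) knots; the water relative to ground = (0.000, -1.070) knots.
Velocity relative to ground = (-1.910, 9.918) + (0.000, -1.070) = (-1.910, 8.848) knots.
Speed = |(-1.910, 8.848)| = 9.052 knots.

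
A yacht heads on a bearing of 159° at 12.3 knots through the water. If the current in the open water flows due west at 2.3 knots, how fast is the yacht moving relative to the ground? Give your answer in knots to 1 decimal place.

Taking east as x and north as y: velocity relative to the water = (4.408, -11.483) knots; the water relative to ground = (-2.300, 0.000) knots.
Velocity relative to ground = (4.408, -11.483) + (-2.300, 0.000) = (2.108, -11.483) knots.
Speed = |(2.108, -11.483)| = 11.675 knots.

11.7 knots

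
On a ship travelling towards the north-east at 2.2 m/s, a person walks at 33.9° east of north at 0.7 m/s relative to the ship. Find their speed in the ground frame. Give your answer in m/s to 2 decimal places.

Taking east as x and north as y: ship velocity = (1.556, 1.556) m/s; person velocity relative to ship = (0.390, 0.581) m/s.
Velocity relative to ground = (1.556, 1.556) + (0.390, 0.581) = (1.946, 2.137) m/s.
Speed = |(1.946, 2.137)| = 2.890 m/s.

2.89 m/s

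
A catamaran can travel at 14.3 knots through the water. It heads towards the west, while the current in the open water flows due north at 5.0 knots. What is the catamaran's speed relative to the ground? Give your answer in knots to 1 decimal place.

Taking east as x and north as y: velocity relative to the water = (-14.300, 0.000) knots; the water relative to ground = (0.000, 5.000) knots.
Velocity relative to ground = (-14.300, 0.000) + (0.000, 5.000) = (-14.300, 5.000) knots.
Speed = |(-14.300, 5.000)| = 15.149 knots.

15.1 knots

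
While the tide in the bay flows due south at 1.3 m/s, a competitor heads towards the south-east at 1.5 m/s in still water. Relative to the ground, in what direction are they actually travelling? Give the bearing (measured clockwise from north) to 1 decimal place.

155.8°

Taking east as x and north as y: velocity relative to the water = (1.061, -1.061) m/s; the water relative to ground = (0.000, -1.300) m/s.
Velocity relative to ground = (1.061, -1.061) + (0.000, -1.300) = (1.061, -2.361) m/s.
Bearing = atan2(1.06, -2.36) = 155.81° clockwise from north.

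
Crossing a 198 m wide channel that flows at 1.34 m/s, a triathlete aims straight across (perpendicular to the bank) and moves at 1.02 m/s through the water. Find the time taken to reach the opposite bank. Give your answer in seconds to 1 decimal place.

The component of the triathlete's velocity perpendicular to the bank is 1.02 m/s.
The flow acts along the bank and has no component across it.
Time = 198 / 1.020 = 194.118 s.

194.1 s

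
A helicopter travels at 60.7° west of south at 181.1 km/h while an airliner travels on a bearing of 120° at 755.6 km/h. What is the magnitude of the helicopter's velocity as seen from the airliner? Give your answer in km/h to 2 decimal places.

862.24 km/h

Taking east as x and north as y: helicopter velocity = (-157.932, -88.627) km/h; airliner velocity = (654.369, -377.800) km/h.
Velocity of helicopter relative to airliner = (-157.932, -88.627) − (654.369, -377.800) = (-812.301, 289.173) km/h.
Magnitude = |(-812.301, 289.173)| = 862.237 km/h.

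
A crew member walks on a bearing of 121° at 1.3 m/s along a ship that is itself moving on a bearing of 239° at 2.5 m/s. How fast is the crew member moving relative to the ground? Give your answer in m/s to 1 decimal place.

2.2 m/s

Taking east as x and north as y: ship velocity = (-2.143, -1.288) m/s; crew member velocity relative to ship = (1.114, -0.670) m/s.
Velocity relative to ground = (-2.143, -1.288) + (1.114, -0.670) = (-1.029, -1.957) m/s.
Speed = |(-1.029, -1.957)| = 2.211 m/s.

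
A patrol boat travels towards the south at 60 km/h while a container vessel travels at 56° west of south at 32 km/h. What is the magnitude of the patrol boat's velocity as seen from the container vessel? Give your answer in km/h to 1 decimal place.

Taking east as x and north as y: patrol boat velocity = (0.000, -60.000) km/h; container vessel velocity = (-26.529, -17.894) km/h.
Velocity of patrol boat relative to container vessel = (0.000, -60.000) − (-26.529, -17.894) = (26.529, -42.106) km/h.
Magnitude = |(26.529, -42.106)| = 49.766 km/h.

49.8 km/h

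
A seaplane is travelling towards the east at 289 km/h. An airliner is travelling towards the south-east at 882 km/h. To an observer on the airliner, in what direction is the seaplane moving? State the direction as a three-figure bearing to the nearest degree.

332°

Taking east as x and north as y: seaplane velocity = (289.000, 0.000) km/h; airliner velocity = (623.668, -623.668) km/h.
Velocity of seaplane relative to airliner = (289.000, 0.000) − (623.668, -623.668) = (-334.668, 623.668) km/h.
Bearing = atan2(-334.67, 623.67) = 331.78° clockwise from north.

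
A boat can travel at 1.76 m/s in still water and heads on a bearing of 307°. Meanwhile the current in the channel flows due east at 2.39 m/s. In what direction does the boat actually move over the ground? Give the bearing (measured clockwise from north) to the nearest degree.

043°

Taking east as x and north as y: velocity relative to the water = (-1.406, 1.059) m/s; the water relative to ground = (2.390, 0.000) m/s.
Velocity relative to ground = (-1.406, 1.059) + (2.390, 0.000) = (0.984, 1.059) m/s.
Bearing = atan2(0.98, 1.06) = 42.90° clockwise from north.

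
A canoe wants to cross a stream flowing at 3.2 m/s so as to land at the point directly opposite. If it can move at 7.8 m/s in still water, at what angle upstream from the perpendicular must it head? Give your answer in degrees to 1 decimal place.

To cancel the current, the upstream component of the canoe's velocity must equal the flow: 7.8 sin θ = 3.2.
sin θ = 3.2 / 7.8 = 0.4103.
θ = arcsin(0.4103) = 24.221°.

24.2°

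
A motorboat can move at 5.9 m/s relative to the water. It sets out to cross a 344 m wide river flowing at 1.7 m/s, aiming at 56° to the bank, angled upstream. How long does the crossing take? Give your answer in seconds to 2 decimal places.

The component of the motorboat's velocity perpendicular to the bank is 5.9 × sin 56° = 4.891 m/s.
The current is parallel to the bank, so it does not affect the crossing time.
Time = 344 / 4.891 = 70.329 s.

70.33 s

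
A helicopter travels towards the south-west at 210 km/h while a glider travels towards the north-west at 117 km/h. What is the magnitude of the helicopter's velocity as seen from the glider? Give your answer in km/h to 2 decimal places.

Taking east as x and north as y: helicopter velocity = (-148.492, -148.492) km/h; glider velocity = (-82.731, 82.731) km/h.
Velocity of helicopter relative to glider = (-148.492, -148.492) − (-82.731, 82.731) = (-65.761, -231.224) km/h.
Magnitude = |(-65.761, -231.224)| = 240.393 km/h.

240.39 km/h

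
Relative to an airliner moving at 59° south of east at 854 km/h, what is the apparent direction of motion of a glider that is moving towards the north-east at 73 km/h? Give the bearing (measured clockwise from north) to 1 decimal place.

333.6°

Taking east as x and north as y: glider velocity = (51.619, 51.619) km/h; airliner velocity = (439.843, -732.021) km/h.
Velocity of glider relative to airliner = (51.619, 51.619) − (439.843, -732.021) = (-388.224, 783.640) km/h.
Bearing = atan2(-388.22, 783.64) = 333.65° clockwise from north.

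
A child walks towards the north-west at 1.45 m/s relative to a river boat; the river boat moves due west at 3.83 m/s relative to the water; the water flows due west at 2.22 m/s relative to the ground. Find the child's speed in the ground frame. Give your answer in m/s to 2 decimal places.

7.15 m/s

In east/north components (m/s): child relative to river boat = (-1.025, 1.025); river boat relative to water = (-3.830, 0.000); water relative to ground = (-2.220, 0.000).
Sum = (-7.075, 1.025) m/s.
Speed = |(-7.075, 1.025)| = 7.149 m/s.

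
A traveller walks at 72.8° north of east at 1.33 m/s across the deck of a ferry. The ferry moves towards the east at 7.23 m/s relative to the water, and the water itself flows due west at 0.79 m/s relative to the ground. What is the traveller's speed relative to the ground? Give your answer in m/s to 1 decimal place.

7.0 m/s

In east/north components (m/s): traveller relative to ferry = (0.393, 1.271); ferry relative to water = (7.230, 0.000); water relative to ground = (-0.790, 0.000).
Sum = (6.833, 1.271) m/s.
Speed = |(6.833, 1.271)| = 6.950 m/s.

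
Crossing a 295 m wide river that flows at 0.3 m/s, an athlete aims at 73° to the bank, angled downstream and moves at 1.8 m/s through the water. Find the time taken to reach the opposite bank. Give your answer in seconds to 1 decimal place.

171.4 s

The component of the athlete's velocity perpendicular to the bank is 1.8 × sin 73° = 1.721 m/s.
The flow acts along the bank and has no component across it.
Time = 295 / 1.721 = 171.377 s.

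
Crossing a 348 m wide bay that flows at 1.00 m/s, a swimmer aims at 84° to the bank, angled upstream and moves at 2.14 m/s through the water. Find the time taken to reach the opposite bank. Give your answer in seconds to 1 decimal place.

The component of the swimmer's velocity perpendicular to the bank is 2.14 × sin 84° = 2.128 m/s.
The flow acts along the bank and has no component across it.
Time = 348 / 2.128 = 163.513 s.

163.5 s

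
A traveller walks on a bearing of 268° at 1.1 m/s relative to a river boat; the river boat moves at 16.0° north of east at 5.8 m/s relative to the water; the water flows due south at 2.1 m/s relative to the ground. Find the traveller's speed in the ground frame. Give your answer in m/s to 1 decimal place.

4.5 m/s

In east/north components (m/s): traveller relative to river boat = (-1.099, -0.038); river boat relative to water = (5.575, 1.599); water relative to ground = (0.000, -2.100).
Sum = (4.476, -0.540) m/s.
Speed = |(4.476, -0.540)| = 4.508 m/s.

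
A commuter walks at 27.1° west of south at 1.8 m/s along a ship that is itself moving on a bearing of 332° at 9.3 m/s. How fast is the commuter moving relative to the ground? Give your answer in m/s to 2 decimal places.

8.40 m/s

Taking east as x and north as y: ship velocity = (-4.366, 8.211) m/s; commuter velocity relative to ship = (-0.820, -1.602) m/s.
Velocity relative to ground = (-4.366, 8.211) + (-0.820, -1.602) = (-5.186, 6.609) m/s.
Speed = |(-5.186, 6.609)| = 8.401 m/s.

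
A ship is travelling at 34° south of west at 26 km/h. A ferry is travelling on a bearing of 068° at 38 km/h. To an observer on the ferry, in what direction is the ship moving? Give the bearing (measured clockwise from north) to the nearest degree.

Taking east as x and north as y: ship velocity = (-21.555, -14.539) km/h; ferry velocity = (35.233, 14.235) km/h.
Velocity of ship relative to ferry = (-21.555, -14.539) − (35.233, 14.235) = (-56.788, -28.774) km/h.
Bearing = atan2(-56.79, -28.77) = 243.13° clockwise from north.

243°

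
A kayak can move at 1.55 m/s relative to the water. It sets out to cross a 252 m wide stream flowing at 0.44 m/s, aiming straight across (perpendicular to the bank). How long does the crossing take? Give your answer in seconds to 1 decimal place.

162.6 s

The component of the kayak's velocity perpendicular to the bank is 1.55 m/s.
The flow acts along the bank and has no component across it.
Time = 252 / 1.550 = 162.581 s.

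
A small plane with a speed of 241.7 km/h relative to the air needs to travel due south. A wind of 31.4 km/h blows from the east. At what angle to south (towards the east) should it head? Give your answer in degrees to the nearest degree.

7°

The wind pushes perpendicular to the desired track; the heading must have a component into the wind equal to 31.4 km/h: 241.7 sin θ = 31.4.
sin θ = 0.1299, so θ = 7.465°.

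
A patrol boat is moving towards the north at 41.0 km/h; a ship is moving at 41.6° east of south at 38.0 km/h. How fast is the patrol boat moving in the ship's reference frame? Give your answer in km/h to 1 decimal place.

73.9 km/h

Taking east as x and north as y: patrol boat velocity = (0.000, 41.000) km/h; ship velocity = (25.229, -28.416) km/h.
Velocity of patrol boat relative to ship = (0.000, 41.000) − (25.229, -28.416) = (-25.229, 69.416) km/h.
Magnitude = |(-25.229, 69.416)| = 73.859 km/h.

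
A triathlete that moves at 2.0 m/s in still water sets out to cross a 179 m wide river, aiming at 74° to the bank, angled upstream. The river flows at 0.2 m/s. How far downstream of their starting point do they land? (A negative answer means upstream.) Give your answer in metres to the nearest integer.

Perpendicular speed = 1.923 m/s; crossing time = 179 / 1.923 = 93.107 s.
Net downstream speed = -0.351 m/s.
Drift = -0.351 × 93.107 = -32.706 m (upstream).

-33 m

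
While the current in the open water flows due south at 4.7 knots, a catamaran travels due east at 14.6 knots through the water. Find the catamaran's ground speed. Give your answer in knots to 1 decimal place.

Taking east as x and north as y: velocity relative to the water = (14.600, 0.000) knots; the water relative to ground = (0.000, -4.700) knots.
Velocity relative to ground = (14.600, 0.000) + (0.000, -4.700) = (14.600, -4.700) knots.
Speed = |(14.600, -4.700)| = 15.338 knots.

15.3 knots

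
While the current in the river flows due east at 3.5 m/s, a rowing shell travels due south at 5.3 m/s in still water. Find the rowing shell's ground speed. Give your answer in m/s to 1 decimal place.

6.4 m/s

Taking east as x and north as y: velocity relative to the water = (0.000, -5.300) m/s; the water relative to ground = (3.500, 0.000) m/s.
Velocity relative to ground = (0.000, -5.300) + (3.500, 0.000) = (3.500, -5.300) m/s.
Speed = |(3.500, -5.300)| = 6.351 m/s.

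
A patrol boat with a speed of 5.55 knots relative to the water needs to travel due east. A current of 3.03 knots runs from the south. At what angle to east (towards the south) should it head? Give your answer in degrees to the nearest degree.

33°

The current pushes perpendicular to the desired track; the heading must have a component into the current equal to 3.03 knots: 5.55 sin θ = 3.03.
sin θ = 0.5459, so θ = 33.089°.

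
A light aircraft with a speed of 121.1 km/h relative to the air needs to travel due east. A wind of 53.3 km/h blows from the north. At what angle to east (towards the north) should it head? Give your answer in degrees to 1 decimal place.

The wind pushes perpendicular to the desired track; the heading must have a component into the wind equal to 53.3 km/h: 121.1 sin θ = 53.3.
sin θ = 0.4401, so θ = 26.112°.

26.1°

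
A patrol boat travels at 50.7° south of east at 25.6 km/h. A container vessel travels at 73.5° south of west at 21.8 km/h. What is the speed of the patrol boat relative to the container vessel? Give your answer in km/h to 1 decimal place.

22.4 km/h

Taking east as x and north as y: patrol boat velocity = (16.215, -19.810) km/h; container vessel velocity = (-6.192, -20.902) km/h.
Velocity of patrol boat relative to container vessel = (16.215, -19.810) − (-6.192, -20.902) = (22.406, 1.092) km/h.
Magnitude = |(22.406, 1.092)| = 22.433 km/h.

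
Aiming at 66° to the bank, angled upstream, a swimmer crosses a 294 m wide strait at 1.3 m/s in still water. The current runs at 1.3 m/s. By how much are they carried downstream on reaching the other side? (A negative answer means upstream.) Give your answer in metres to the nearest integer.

191 m

Perpendicular speed = 1.188 m/s; crossing time = 294 / 1.188 = 247.556 s.
Net downstream speed = 0.771 m/s.
Drift = 0.771 × 247.556 = 190.926 m (downstream).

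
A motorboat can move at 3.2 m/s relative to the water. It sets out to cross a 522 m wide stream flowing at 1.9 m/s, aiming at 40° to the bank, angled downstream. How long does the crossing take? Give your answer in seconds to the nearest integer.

The component of the motorboat's velocity perpendicular to the bank is 3.2 × sin 40° = 2.057 m/s.
Only the cross-stream component determines the crossing time; the current contributes nothing perpendicular to the bank.
Time = 522 / 2.057 = 253.777 s.

254 s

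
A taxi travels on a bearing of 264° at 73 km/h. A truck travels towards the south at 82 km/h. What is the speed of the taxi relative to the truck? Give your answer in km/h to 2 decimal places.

103.93 km/h

Taking east as x and north as y: taxi velocity = (-72.600, -7.631) km/h; truck velocity = (0.000, -82.000) km/h.
Velocity of taxi relative to truck = (-72.600, -7.631) − (0.000, -82.000) = (-72.600, 74.369) km/h.
Magnitude = |(-72.600, 74.369)| = 103.931 km/h.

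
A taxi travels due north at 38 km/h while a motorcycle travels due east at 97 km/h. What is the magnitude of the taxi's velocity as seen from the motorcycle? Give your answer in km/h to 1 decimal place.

Taking east as x and north as y: taxi velocity = (0.000, 38.000) km/h; motorcycle velocity = (97.000, 0.000) km/h.
Velocity of taxi relative to motorcycle = (0.000, 38.000) − (97.000, 0.000) = (-97.000, 38.000) km/h.
Magnitude = |(-97.000, 38.000)| = 104.178 km/h.

104.2 km/h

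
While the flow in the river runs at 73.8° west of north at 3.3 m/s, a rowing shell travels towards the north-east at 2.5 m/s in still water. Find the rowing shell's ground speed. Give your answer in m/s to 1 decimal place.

3.0 m/s

Taking east as x and north as y: velocity relative to the water = (1.768, 1.768) m/s; the water relative to ground = (-3.169, 0.921) m/s.
Velocity relative to ground = (1.768, 1.768) + (-3.169, 0.921) = (-1.401, 2.688) m/s.
Speed = |(-1.401, 2.688)| = 3.032 m/s.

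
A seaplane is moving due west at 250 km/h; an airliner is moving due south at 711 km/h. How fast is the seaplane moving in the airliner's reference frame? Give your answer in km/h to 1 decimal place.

Taking east as x and north as y: seaplane velocity = (-250.000, 0.000) km/h; airliner velocity = (0.000, -711.000) km/h.
Velocity of seaplane relative to airliner = (-250.000, 0.000) − (0.000, -711.000) = (-250.000, 711.000) km/h.
Magnitude = |(-250.000, 711.000)| = 753.672 km/h.

753.7 km/h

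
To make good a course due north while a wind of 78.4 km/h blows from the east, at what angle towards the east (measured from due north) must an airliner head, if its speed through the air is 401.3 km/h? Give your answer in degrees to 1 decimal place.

The wind pushes perpendicular to the desired track; the heading must have a component into the wind equal to 78.4 km/h: 401.3 sin θ = 78.4.
sin θ = 0.1954, so θ = 11.266°.

11.3°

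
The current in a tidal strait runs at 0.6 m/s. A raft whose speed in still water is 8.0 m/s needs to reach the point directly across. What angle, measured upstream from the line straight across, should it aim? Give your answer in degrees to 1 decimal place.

4.3°

To cancel the current, the upstream component of the raft's velocity must equal the flow: 8.0 sin θ = 0.6.
sin θ = 0.6 / 8.0 = 0.0750.
θ = arcsin(0.0750) = 4.301°.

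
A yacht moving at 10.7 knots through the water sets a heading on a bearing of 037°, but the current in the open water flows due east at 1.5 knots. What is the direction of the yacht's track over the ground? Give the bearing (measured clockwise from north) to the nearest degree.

Taking east as x and north as y: velocity relative to the water = (6.439, 8.545) knots; the water relative to ground = (1.500, 0.000) knots.
Velocity relative to ground = (6.439, 8.545) + (1.500, 0.000) = (7.939, 8.545) knots.
Bearing = atan2(7.94, 8.55) = 42.89° clockwise from north.

043°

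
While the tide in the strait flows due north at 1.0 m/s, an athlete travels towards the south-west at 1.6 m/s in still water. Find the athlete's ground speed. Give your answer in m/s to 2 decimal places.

Taking east as x and north as y: velocity relative to the water = (-1.131, -1.131) m/s; the water relative to ground = (0.000, 1.000) m/s.
Velocity relative to ground = (-1.131, -1.131) + (0.000, 1.000) = (-1.131, -0.131) m/s.
Speed = |(-1.131, -0.131)| = 1.139 m/s.

1.14 m/s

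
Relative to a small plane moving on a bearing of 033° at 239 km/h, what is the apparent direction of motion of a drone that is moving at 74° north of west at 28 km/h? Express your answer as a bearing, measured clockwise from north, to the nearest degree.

218°

Taking east as x and north as y: drone velocity = (-7.718, 26.915) km/h; small plane velocity = (130.169, 200.442) km/h.
Velocity of drone relative to small plane = (-7.718, 26.915) − (130.169, 200.442) = (-137.887, -173.527) km/h.
Bearing = atan2(-137.89, -173.53) = 218.47° clockwise from north.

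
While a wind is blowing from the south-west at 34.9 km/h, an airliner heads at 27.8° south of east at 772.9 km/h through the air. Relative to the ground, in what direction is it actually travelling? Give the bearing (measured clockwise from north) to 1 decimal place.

115.4°

Taking east as x and north as y: velocity relative to the air = (683.693, -360.470) km/h; the air relative to ground = (24.678, 24.678) km/h.
Velocity relative to ground = (683.693, -360.470) + (24.678, 24.678) = (708.371, -335.792) km/h.
Bearing = atan2(708.37, -335.79) = 115.36° clockwise from north.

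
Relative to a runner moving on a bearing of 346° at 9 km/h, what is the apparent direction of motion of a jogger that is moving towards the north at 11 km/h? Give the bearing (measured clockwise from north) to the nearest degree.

Taking east as x and north as y: jogger velocity = (0.000, 11.000) km/h; runner velocity = (-2.177, 8.733) km/h.
Velocity of jogger relative to runner = (0.000, 11.000) − (-2.177, 8.733) = (2.177, 2.267) km/h.
Bearing = atan2(2.18, 2.27) = 43.84° clockwise from north.

044°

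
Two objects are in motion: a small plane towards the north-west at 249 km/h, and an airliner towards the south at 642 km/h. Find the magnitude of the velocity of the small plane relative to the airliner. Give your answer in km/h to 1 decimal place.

Taking east as x and north as y: small plane velocity = (-176.070, 176.070) km/h; airliner velocity = (0.000, -642.000) km/h.
Velocity of small plane relative to airliner = (-176.070, 176.070) − (0.000, -642.000) = (-176.070, 818.070) km/h.
Magnitude = |(-176.070, 818.070)| = 836.802 km/h.

836.8 km/h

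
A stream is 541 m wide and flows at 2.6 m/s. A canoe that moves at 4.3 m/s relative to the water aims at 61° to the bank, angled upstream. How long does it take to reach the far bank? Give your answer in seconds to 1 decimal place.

The component of the canoe's velocity perpendicular to the bank is 4.3 × sin 61° = 3.761 m/s.
The flow acts along the bank and has no component across it.
Time = 541 / 3.761 = 143.850 s.

143.8 s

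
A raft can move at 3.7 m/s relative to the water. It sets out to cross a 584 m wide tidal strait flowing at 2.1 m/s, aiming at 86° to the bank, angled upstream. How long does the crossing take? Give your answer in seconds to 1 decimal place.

The component of the raft's velocity perpendicular to the bank is 3.7 × sin 86° = 3.691 m/s.
Only the cross-stream component determines the crossing time; the current contributes nothing perpendicular to the bank.
Time = 584 / 3.691 = 158.223 s.

158.2 s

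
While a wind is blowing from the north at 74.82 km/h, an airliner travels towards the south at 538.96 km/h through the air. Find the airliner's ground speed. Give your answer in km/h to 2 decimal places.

Taking east as x and north as y: velocity relative to the air = (0.000, -538.960) km/h; the air relative to ground = (0.000, -74.820) km/h.
Velocity relative to ground = (0.000, -538.960) + (0.000, -74.820) = (0.000, -613.780) km/h.
Speed = |(0.000, -613.780)| = 613.780 km/h.

613.78 km/h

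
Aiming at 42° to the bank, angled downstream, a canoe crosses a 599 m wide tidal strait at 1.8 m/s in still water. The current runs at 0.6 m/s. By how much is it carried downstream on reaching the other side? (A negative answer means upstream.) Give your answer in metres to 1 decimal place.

Perpendicular speed = 1.204 m/s; crossing time = 599 / 1.204 = 497.329 s.
Net downstream speed = 1.938 m/s.
Drift = 1.938 × 497.329 = 963.654 m (downstream).

963.7 m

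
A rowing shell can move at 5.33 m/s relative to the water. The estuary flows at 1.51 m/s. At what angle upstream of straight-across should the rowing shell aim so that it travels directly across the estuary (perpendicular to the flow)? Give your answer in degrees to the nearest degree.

16°

To cancel the current, the upstream component of the rowing shell's velocity must equal the flow: 5.33 sin θ = 1.51.
sin θ = 1.51 / 5.33 = 0.2833.
θ = arcsin(0.2833) = 16.457°.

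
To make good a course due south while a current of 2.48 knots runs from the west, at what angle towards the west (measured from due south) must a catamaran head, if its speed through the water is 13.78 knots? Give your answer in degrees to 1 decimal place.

The current pushes perpendicular to the desired track; the heading must have a component into the current equal to 2.48 knots: 13.78 sin θ = 2.48.
sin θ = 0.1800, so θ = 10.368°.

10.4°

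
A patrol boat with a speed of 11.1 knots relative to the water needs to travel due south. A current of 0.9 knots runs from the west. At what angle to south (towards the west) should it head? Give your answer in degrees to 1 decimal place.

4.7°

The current pushes perpendicular to the desired track; the heading must have a component into the current equal to 0.9 knots: 11.1 sin θ = 0.9.
sin θ = 0.0811, so θ = 4.651°.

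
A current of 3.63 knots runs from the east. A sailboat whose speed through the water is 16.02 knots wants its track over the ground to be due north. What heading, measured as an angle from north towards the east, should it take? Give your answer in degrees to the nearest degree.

The current pushes perpendicular to the desired track; the heading must have a component into the current equal to 3.63 knots: 16.02 sin θ = 3.63.
sin θ = 0.2266, so θ = 13.096°.

13°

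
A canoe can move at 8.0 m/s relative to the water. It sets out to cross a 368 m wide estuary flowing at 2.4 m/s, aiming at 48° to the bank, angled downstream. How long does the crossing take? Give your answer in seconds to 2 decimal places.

61.90 s

The component of the canoe's velocity perpendicular to the bank is 8.0 × sin 48° = 5.945 m/s.
The flow acts along the bank and has no component across it.
Time = 368 / 5.945 = 61.899 s.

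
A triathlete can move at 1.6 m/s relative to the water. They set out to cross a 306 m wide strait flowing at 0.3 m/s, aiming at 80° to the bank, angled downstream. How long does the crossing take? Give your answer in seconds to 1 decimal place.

194.2 s

The component of the triathlete's velocity perpendicular to the bank is 1.6 × sin 80° = 1.576 m/s.
Only the cross-stream component determines the crossing time; the current contributes nothing perpendicular to the bank.
Time = 306 / 1.576 = 194.200 s.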